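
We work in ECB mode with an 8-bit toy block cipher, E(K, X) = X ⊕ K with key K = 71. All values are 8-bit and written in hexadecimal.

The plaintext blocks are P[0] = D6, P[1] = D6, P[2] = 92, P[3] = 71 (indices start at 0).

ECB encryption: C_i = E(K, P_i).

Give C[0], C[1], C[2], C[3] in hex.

C[0]: E(K, D6) = A7.
C[1]: E(K, D6) = A7.
C[2]: E(K, 92) = E3.
C[3]: E(K, 71) = 00.

C[0] = A7, C[1] = A7, C[2] = E3, C[3] = 00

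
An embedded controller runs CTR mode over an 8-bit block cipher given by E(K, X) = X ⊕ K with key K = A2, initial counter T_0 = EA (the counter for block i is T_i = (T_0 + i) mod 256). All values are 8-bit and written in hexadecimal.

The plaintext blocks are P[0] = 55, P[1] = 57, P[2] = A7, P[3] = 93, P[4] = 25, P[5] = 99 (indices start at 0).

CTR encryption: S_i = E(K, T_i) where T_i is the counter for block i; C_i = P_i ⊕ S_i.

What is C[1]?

C[0]: T = EA, S = E(K, T) = 48; 55 ⊕ 48 = 1D.
C[1]: T = EB, S = E(K, T) = 49; 57 ⊕ 49 = 1E.

C[1] = 1E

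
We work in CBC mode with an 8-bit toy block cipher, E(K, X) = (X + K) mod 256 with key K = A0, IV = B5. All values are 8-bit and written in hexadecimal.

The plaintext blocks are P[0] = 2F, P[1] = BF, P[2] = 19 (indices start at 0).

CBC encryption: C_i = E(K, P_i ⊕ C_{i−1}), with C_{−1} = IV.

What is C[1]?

C[1] = 25

C[0]: P[0] ⊕ B5 = 9A; E(K, 9A) = 3A.
C[1]: P[1] ⊕ 3A = 85; E(K, 85) = 25.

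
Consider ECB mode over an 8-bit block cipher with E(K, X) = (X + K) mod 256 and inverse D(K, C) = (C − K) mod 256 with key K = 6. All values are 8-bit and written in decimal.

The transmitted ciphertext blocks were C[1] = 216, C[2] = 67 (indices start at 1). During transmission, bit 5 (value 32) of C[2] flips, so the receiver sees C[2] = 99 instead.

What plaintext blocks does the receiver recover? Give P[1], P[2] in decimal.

P[1] = 210, P[2] = 93

ECB decryption: P_i = D(K, C_i).
Only C[2] changed, to 99. In ECB, a change in C_i affects only P_i. Decrypting the received ciphertext:
P[1]: D(K, 216) = 210.
P[2]: D(K, 99) = 93.
Blocks that differ from the original plaintext: P[2].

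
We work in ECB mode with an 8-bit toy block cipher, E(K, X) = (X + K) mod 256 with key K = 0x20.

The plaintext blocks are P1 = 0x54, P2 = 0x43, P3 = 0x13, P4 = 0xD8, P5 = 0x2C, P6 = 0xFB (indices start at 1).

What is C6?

C6 = 0x1B

ECB encryption: C_i = E(K, P_i).
C6: E(K, 0xFB) = 0x1B.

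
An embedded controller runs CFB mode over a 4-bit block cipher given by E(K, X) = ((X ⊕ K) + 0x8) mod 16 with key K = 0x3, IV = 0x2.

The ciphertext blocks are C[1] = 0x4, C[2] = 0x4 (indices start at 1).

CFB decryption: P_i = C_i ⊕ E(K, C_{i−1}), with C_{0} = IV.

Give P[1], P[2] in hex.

P[1] = 0xD, P[2] = 0xB

P[1]: E(K, 0x2) = 0x9; 0x4 ⊕ 0x9 = 0xD.
P[2]: E(K, 0x4) = 0xF; 0x4 ⊕ 0xF = 0xB.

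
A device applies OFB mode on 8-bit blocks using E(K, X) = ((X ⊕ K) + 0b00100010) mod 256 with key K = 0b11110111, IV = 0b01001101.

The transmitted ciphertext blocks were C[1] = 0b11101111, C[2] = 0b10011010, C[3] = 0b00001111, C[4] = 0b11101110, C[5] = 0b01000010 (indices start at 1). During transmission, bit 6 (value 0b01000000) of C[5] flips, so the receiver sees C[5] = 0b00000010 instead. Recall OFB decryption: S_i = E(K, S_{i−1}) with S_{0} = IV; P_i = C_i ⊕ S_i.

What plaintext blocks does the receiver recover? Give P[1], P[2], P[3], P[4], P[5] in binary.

P[1] = 0b00110011, P[2] = 0b11010111, P[3] = 0b11010011, P[4] = 0b10100011, P[5] = 0b11011110

Only C[5] changed, to 0b00000010. In OFB, a change in C_i flips the same bit in P_i only; the keystream is unaffected. Decrypting the received ciphertext:
P[1]: S = E(K, 0b01001101) = 0b11011100; 0b11101111 ⊕ 0b11011100 = 0b00110011.
P[2]: S = E(K, 0b11011100) = 0b01001101; 0b10011010 ⊕ 0b01001101 = 0b11010111.
P[3]: S = E(K, 0b01001101) = 0b11011100; 0b00001111 ⊕ 0b11011100 = 0b11010011.
P[4]: S = E(K, 0b11011100) = 0b01001101; 0b11101110 ⊕ 0b01001101 = 0b10100011.
P[5]: S = E(K, 0b01001101) = 0b11011100; 0b00000010 ⊕ 0b11011100 = 0b11011110.
Blocks that differ from the original plaintext: P[5].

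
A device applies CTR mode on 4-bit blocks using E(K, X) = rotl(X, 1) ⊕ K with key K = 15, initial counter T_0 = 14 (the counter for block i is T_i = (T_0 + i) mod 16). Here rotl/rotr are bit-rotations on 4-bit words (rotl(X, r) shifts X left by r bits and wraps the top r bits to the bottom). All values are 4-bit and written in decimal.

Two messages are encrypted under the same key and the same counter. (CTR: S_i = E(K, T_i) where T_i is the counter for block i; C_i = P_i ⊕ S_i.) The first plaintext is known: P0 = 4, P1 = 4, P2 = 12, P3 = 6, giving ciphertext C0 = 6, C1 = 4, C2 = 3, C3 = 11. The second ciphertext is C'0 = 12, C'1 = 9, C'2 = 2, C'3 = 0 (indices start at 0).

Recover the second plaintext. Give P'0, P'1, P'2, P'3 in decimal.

P'0 = 14, P'1 = 9, P'2 = 13, P'3 = 13

In CTR with a reused counter, both messages share the same keystream S_i, so C_i ⊕ C'_i = P_i ⊕ P'_i and thus P'_i = P_i ⊕ C_i ⊕ C'_i.
P'0: 4 ⊕ 6 ⊕ 12 = 14.
P'1: 4 ⊕ 4 ⊕ 9 = 9.
P'2: 12 ⊕ 3 ⊕ 2 = 13.
P'3: 6 ⊕ 11 ⊕ 0 = 13.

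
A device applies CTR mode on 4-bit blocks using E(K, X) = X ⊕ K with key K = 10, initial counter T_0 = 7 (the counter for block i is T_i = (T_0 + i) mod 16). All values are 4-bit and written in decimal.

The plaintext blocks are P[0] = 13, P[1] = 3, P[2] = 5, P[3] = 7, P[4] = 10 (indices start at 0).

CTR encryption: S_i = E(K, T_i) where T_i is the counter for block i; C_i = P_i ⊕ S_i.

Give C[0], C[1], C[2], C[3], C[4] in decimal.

C[0] = 0, C[1] = 1, C[2] = 6, C[3] = 7, C[4] = 11

C[0]: T = 7, S = E(K, T) = 13; 13 ⊕ 13 = 0.
C[1]: T = 8, S = E(K, T) = 2; 3 ⊕ 2 = 1.
C[2]: T = 9, S = E(K, T) = 3; 5 ⊕ 3 = 6.
C[3]: T = 10, S = E(K, T) = 0; 7 ⊕ 0 = 7.
C[4]: T = 11, S = E(K, T) = 1; 10 ⊕ 1 = 11.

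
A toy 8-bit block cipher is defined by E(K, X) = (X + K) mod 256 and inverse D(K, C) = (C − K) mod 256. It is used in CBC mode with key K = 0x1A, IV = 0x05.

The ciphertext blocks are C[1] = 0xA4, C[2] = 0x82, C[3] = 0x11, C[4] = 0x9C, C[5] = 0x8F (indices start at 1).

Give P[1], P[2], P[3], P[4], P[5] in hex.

P[1] = 0x8F, P[2] = 0xCC, P[3] = 0x75, P[4] = 0x93, P[5] = 0xE9

CBC decryption: P_i = D(K, C_i) ⊕ C_{i−1}, with C_{0} = IV.
P[1]: D(K, 0xA4) = 0x8A; 0x8A ⊕ 0x05 = 0x8F.
P[2]: D(K, 0x82) = 0x68; 0x68 ⊕ 0xA4 = 0xCC.
P[3]: D(K, 0x11) = 0xF7; 0xF7 ⊕ 0x82 = 0x75.
P[4]: D(K, 0x9C) = 0x82; 0x82 ⊕ 0x11 = 0x93.
P[5]: D(K, 0x8F) = 0x75; 0x75 ⊕ 0x9C = 0xE9.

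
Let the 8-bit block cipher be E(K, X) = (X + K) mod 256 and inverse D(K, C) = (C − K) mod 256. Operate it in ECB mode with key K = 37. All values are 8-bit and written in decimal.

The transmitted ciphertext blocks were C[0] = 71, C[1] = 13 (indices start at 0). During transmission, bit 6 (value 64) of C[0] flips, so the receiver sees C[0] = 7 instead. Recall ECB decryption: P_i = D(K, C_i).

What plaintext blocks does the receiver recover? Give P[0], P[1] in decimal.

Only C[0] changed, to 7. In ECB, a change in C_i affects only P_i. Decrypting the received ciphertext:
P[0]: D(K, 7) = 226.
P[1]: D(K, 13) = 232.
Blocks that differ from the original plaintext: P[0].

P[0] = 226, P[1] = 232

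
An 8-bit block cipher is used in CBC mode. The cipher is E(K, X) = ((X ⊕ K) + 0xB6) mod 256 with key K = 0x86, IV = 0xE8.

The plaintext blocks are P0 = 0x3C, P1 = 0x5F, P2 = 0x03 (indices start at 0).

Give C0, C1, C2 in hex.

CBC encryption: C_i = E(K, P_i ⊕ C_{i−1}), with C_{−1} = IV.
C0: P0 ⊕ 0xE8 = 0xD4; E(K, 0xD4) = 0x08.
C1: P1 ⊕ 0x08 = 0x57; E(K, 0x57) = 0x87.
C2: P2 ⊕ 0x87 = 0x84; E(K, 0x84) = 0xB8.

C0 = 0x08, C1 = 0x87, C2 = 0xB8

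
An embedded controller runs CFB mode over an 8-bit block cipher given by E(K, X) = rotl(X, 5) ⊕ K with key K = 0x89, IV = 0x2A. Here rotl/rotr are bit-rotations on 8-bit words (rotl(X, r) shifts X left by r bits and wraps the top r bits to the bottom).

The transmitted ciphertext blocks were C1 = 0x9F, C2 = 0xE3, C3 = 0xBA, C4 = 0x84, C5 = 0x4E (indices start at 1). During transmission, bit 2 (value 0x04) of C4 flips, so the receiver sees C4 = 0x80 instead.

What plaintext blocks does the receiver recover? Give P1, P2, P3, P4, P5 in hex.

P1 = 0x53, P2 = 0x99, P3 = 0x4F, P4 = 0x5E, P5 = 0xD7

CFB decryption: P_i = C_i ⊕ E(K, C_{i−1}), with C_{0} = IV.
Only C4 changed, to 0x80. In CFB, a change in C_i flips the same bit in P_i and garbles P_{i+1}. Decrypting the received ciphertext:
P1: E(K, 0x2A) = 0xCC; 0x9F ⊕ 0xCC = 0x53.
P2: E(K, 0x9F) = 0x7A; 0xE3 ⊕ 0x7A = 0x99.
P3: E(K, 0xE3) = 0xF5; 0xBA ⊕ 0xF5 = 0x4F.
P4: E(K, 0xBA) = 0xDE; 0x80 ⊕ 0xDE = 0x5E.
P5: E(K, 0x80) = 0x99; 0x4E ⊕ 0x99 = 0xD7.
Blocks that differ from the original plaintext: P4, P5.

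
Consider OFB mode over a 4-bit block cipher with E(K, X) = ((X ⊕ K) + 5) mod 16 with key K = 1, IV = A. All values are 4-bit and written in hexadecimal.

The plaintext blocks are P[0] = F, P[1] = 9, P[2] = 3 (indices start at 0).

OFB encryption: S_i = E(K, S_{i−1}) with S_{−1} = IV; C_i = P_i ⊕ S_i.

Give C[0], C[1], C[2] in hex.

C[0] = F, C[1] = F, C[2] = F

C[0]: S = E(K, A) = 0; F ⊕ 0 = F.
C[1]: S = E(K, 0) = 6; 9 ⊕ 6 = F.
C[2]: S = E(K, 6) = C; 3 ⊕ C = F.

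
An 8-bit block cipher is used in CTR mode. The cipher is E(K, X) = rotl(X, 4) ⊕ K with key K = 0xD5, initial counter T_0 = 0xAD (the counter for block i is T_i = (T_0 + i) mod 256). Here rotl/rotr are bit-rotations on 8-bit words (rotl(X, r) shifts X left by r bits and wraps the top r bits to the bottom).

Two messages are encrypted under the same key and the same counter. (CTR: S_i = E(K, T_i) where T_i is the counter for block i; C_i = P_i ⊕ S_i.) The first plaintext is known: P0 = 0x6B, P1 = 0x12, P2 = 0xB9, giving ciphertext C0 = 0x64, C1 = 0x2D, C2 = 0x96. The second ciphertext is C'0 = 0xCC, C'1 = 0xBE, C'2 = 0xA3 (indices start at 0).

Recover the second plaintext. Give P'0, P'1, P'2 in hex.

In CTR with a reused counter, both messages share the same keystream S_i, so C_i ⊕ C'_i = P_i ⊕ P'_i and thus P'_i = P_i ⊕ C_i ⊕ C'_i.
P'0: 0x6B ⊕ 0x64 ⊕ 0xCC = 0xC3.
P'1: 0x12 ⊕ 0x2D ⊕ 0xBE = 0x81.
P'2: 0xB9 ⊕ 0x96 ⊕ 0xA3 = 0x8C.

P'0 = 0xC3, P'1 = 0x81, P'2 = 0x8C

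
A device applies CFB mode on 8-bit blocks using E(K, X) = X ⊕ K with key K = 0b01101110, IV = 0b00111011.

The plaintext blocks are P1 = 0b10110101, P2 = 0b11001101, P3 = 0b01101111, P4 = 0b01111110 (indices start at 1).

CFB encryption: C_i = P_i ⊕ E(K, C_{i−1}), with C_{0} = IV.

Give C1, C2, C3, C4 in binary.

C1: E(K, 0b00111011) = 0b01010101; 0b10110101 ⊕ 0b01010101 = 0b11100000.
C2: E(K, 0b11100000) = 0b10001110; 0b11001101 ⊕ 0b10001110 = 0b01000011.
C3: E(K, 0b01000011) = 0b00101101; 0b01101111 ⊕ 0b00101101 = 0b01000010.
C4: E(K, 0b01000010) = 0b00101100; 0b01111110 ⊕ 0b00101100 = 0b01010010.

C1 = 0b11100000, C2 = 0b01000011, C3 = 0b01000010, C4 = 0b01010010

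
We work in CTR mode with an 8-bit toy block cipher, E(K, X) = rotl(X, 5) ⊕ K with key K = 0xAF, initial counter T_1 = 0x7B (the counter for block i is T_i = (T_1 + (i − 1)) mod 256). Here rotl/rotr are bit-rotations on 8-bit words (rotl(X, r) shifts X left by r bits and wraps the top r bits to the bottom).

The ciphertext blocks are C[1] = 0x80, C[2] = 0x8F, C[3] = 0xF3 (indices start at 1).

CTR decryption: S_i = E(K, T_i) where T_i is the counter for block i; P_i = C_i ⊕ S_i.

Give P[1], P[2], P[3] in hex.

P[1] = 0x40, P[2] = 0xAF, P[3] = 0xF3

P[1]: T = 0x7B, S = E(K, T) = 0xC0; 0x80 ⊕ 0xC0 = 0x40.
P[2]: T = 0x7C, S = E(K, T) = 0x20; 0x8F ⊕ 0x20 = 0xAF.
P[3]: T = 0x7D, S = E(K, T) = 0x00; 0xF3 ⊕ 0x00 = 0xF3.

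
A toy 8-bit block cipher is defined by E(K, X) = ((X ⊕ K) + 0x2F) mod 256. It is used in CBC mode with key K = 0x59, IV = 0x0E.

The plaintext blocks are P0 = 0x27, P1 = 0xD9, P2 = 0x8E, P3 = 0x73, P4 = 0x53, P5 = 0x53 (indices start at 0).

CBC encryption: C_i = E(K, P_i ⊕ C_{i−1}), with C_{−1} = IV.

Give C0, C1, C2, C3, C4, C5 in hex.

C0 = 0x9F, C1 = 0x4E, C2 = 0xC8, C3 = 0x11, C4 = 0x4A, C5 = 0x6F

C0: P0 ⊕ 0x0E = 0x29; E(K, 0x29) = 0x9F.
C1: P1 ⊕ 0x9F = 0x46; E(K, 0x46) = 0x4E.
C2: P2 ⊕ 0x4E = 0xC0; E(K, 0xC0) = 0xC8.
C3: P3 ⊕ 0xC8 = 0xBB; E(K, 0xBB) = 0x11.
C4: P4 ⊕ 0x11 = 0x42; E(K, 0x42) = 0x4A.
C5: P5 ⊕ 0x4A = 0x19; E(K, 0x19) = 0x6F.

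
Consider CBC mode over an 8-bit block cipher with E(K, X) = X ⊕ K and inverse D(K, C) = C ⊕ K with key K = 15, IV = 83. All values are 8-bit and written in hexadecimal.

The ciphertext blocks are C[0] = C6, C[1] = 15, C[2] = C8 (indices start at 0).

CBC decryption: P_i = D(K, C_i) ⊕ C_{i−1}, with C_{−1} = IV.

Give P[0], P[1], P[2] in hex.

P[0] = 50, P[1] = C6, P[2] = C8

P[0]: D(K, C6) = D3; D3 ⊕ 83 = 50.
P[1]: D(K, 15) = 00; 00 ⊕ C6 = C6.
P[2]: D(K, C8) = DD; DD ⊕ 15 = C8.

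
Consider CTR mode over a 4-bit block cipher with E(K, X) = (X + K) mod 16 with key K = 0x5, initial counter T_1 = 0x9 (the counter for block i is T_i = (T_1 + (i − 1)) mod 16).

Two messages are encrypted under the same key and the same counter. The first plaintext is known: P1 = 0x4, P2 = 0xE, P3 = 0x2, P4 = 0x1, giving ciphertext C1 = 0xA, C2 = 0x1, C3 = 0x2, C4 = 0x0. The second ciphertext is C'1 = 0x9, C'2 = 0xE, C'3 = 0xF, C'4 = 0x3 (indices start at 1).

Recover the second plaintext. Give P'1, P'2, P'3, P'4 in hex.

In CTR with a reused counter, both messages share the same keystream S_i, so C_i ⊕ C'_i = P_i ⊕ P'_i and thus P'_i = P_i ⊕ C_i ⊕ C'_i.
P'1: 0x4 ⊕ 0xA ⊕ 0x9 = 0x7.
P'2: 0xE ⊕ 0x1 ⊕ 0xE = 0x1.
P'3: 0x2 ⊕ 0x2 ⊕ 0xF = 0xF.
P'4: 0x1 ⊕ 0x0 ⊕ 0x3 = 0x2.

P'1 = 0x7, P'2 = 0x1, P'3 = 0xF, P'4 = 0x2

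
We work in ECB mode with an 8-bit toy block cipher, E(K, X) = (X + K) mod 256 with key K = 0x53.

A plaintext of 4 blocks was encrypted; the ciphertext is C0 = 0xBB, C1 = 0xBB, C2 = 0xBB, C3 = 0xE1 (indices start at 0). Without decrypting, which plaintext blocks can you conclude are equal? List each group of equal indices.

P0 = P1 = P2

ECB encrypts each block independently with the same key, so equal ciphertext blocks imply equal plaintext blocks.
C0 = C1 = C2 = 0xBB, so P0 = P1 = P2.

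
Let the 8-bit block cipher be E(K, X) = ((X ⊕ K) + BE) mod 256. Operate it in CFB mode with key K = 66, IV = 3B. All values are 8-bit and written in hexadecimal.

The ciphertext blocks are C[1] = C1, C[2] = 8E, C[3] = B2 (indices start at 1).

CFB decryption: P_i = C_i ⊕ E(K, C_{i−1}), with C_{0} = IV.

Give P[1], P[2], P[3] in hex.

P[1] = DA, P[2] = EB, P[3] = 14

P[1]: E(K, 3B) = 1B; C1 ⊕ 1B = DA.
P[2]: E(K, C1) = 65; 8E ⊕ 65 = EB.
P[3]: E(K, 8E) = A6; B2 ⊕ A6 = 14.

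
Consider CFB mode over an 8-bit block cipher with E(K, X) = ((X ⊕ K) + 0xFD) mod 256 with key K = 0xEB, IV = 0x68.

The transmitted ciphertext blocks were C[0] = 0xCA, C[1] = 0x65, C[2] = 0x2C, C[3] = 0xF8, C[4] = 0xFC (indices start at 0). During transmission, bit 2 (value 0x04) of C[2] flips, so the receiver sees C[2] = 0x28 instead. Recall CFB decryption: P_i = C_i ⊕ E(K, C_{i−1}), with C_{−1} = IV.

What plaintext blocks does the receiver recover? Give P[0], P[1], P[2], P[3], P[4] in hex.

Only C[2] changed, to 0x28. In CFB, a change in C_i flips the same bit in P_i and garbles P_{i+1}. Decrypting the received ciphertext:
P[0]: E(K, 0x68) = 0x80; 0xCA ⊕ 0x80 = 0x4A.
P[1]: E(K, 0xCA) = 0x1E; 0x65 ⊕ 0x1E = 0x7B.
P[2]: E(K, 0x65) = 0x8B; 0x28 ⊕ 0x8B = 0xA3.
P[3]: E(K, 0x28) = 0xC0; 0xF8 ⊕ 0xC0 = 0x38.
P[4]: E(K, 0xF8) = 0x10; 0xFC ⊕ 0x10 = 0xEC.
Blocks that differ from the original plaintext: P[2], P[3].

P[0] = 0x4A, P[1] = 0x7B, P[2] = 0xA3, P[3] = 0x38, P[4] = 0xEC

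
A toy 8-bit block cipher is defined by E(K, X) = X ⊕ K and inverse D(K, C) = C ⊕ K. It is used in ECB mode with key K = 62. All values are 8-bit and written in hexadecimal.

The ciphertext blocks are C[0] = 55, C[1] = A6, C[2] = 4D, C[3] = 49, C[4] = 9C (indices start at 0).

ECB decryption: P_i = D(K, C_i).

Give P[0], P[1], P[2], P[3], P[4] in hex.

P[0] = 37, P[1] = C4, P[2] = 2F, P[3] = 2B, P[4] = FE

P[0]: D(K, 55) = 37.
P[1]: D(K, A6) = C4.
P[2]: D(K, 4D) = 2F.
P[3]: D(K, 49) = 2B.
P[4]: D(K, 9C) = FE.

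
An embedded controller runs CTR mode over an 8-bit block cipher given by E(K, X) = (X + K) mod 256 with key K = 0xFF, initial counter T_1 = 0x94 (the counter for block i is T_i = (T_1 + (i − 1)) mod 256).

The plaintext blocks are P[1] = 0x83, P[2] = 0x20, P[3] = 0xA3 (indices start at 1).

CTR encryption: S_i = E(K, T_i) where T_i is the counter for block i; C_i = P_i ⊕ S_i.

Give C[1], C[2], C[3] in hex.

C[1]: T = 0x94, S = E(K, T) = 0x93; 0x83 ⊕ 0x93 = 0x10.
C[2]: T = 0x95, S = E(K, T) = 0x94; 0x20 ⊕ 0x94 = 0xB4.
C[3]: T = 0x96, S = E(K, T) = 0x95; 0xA3 ⊕ 0x95 = 0x36.

C[1] = 0x10, C[2] = 0xB4, C[3] = 0x36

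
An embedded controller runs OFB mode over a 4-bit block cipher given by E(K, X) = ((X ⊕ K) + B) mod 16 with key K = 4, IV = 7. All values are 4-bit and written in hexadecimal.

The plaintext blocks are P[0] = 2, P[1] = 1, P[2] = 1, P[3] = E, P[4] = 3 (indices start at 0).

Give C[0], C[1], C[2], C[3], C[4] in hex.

OFB encryption: S_i = E(K, S_{i−1}) with S_{−1} = IV; C_i = P_i ⊕ S_i.
C[0]: S = E(K, 7) = E; 2 ⊕ E = C.
C[1]: S = E(K, E) = 5; 1 ⊕ 5 = 4.
C[2]: S = E(K, 5) = C; 1 ⊕ C = D.
C[3]: S = E(K, C) = 3; E ⊕ 3 = D.
C[4]: S = E(K, 3) = 2; 3 ⊕ 2 = 1.

C[0] = C, C[1] = 4, C[2] = D, C[3] = D, C[4] = 1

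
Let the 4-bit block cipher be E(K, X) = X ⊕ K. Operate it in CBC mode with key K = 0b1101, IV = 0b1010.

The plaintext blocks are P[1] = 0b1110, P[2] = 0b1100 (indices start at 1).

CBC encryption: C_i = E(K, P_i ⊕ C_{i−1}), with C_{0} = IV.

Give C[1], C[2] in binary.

C[1] = 0b1001, C[2] = 0b1000

C[1]: P[1] ⊕ 0b1010 = 0b0100; E(K, 0b0100) = 0b1001.
C[2]: P[2] ⊕ 0b1001 = 0b0101; E(K, 0b0101) = 0b1000.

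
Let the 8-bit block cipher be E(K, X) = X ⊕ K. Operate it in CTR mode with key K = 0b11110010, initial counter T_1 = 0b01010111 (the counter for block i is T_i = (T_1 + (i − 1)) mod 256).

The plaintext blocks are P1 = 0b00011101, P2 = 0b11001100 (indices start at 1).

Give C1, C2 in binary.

CTR encryption: S_i = E(K, T_i) where T_i is the counter for block i; C_i = P_i ⊕ S_i.
C1: T = 0b01010111, S = E(K, T) = 0b10100101; 0b00011101 ⊕ 0b10100101 = 0b10111000.
C2: T = 0b01011000, S = E(K, T) = 0b10101010; 0b11001100 ⊕ 0b10101010 = 0b01100110.

C1 = 0b10111000, C2 = 0b01100110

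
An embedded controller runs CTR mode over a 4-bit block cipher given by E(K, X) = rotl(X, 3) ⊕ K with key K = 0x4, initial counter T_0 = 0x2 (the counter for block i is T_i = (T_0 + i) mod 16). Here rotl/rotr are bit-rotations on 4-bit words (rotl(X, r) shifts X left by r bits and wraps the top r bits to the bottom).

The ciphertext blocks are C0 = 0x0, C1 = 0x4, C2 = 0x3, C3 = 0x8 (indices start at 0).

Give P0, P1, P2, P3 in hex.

CTR decryption: S_i = E(K, T_i) where T_i is the counter for block i; P_i = C_i ⊕ S_i.
P0: T = 0x2, S = E(K, T) = 0x5; 0x0 ⊕ 0x5 = 0x5.
P1: T = 0x3, S = E(K, T) = 0xD; 0x4 ⊕ 0xD = 0x9.
P2: T = 0x4, S = E(K, T) = 0x6; 0x3 ⊕ 0x6 = 0x5.
P3: T = 0x5, S = E(K, T) = 0xE; 0x8 ⊕ 0xE = 0x6.

P0 = 0x5, P1 = 0x9, P2 = 0x5, P3 = 0x6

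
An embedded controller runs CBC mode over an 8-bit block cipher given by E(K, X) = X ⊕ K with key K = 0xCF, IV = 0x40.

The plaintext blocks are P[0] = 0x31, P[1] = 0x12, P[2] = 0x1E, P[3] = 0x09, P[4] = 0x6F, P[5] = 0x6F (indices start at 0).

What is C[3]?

C[3] = 0x74

CBC encryption: C_i = E(K, P_i ⊕ C_{i−1}), with C_{−1} = IV.
C[0]: P[0] ⊕ 0x40 = 0x71; E(K, 0x71) = 0xBE.
C[1]: P[1] ⊕ 0xBE = 0xAC; E(K, 0xAC) = 0x63.
C[2]: P[2] ⊕ 0x63 = 0x7D; E(K, 0x7D) = 0xB2.
C[3]: P[3] ⊕ 0xB2 = 0xBB; E(K, 0xBB) = 0x74.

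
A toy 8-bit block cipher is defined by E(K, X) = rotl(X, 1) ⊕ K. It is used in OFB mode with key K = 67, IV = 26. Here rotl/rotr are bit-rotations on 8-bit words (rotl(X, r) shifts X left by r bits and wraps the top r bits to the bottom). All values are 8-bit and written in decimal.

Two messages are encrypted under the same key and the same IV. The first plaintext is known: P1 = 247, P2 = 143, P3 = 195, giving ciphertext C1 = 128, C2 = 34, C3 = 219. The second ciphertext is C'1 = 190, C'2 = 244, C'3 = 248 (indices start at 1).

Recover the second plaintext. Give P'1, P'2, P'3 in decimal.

P'1 = 201, P'2 = 89, P'3 = 224

In OFB with a reused IV, both messages share the same keystream S_i, so C_i ⊕ C'_i = P_i ⊕ P'_i and thus P'_i = P_i ⊕ C_i ⊕ C'_i.
P'1: 247 ⊕ 128 ⊕ 190 = 201.
P'2: 143 ⊕ 34 ⊕ 244 = 89.
P'3: 195 ⊕ 219 ⊕ 248 = 224.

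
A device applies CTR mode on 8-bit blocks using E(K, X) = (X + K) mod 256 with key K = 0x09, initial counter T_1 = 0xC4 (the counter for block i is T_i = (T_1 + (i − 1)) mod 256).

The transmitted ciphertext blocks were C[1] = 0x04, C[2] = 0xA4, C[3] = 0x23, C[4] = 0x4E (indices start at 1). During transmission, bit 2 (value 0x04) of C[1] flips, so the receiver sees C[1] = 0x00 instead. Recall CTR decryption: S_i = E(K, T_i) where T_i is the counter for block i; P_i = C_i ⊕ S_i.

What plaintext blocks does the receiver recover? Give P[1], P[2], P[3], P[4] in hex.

P[1] = 0xCD, P[2] = 0x6A, P[3] = 0xEC, P[4] = 0x9E

Only C[1] changed, to 0x00. In CTR, a change in C_i flips the same bit in P_i only; the keystream is unaffected. Decrypting the received ciphertext:
P[1]: T = 0xC4, S = E(K, T) = 0xCD; 0x00 ⊕ 0xCD = 0xCD.
P[2]: T = 0xC5, S = E(K, T) = 0xCE; 0xA4 ⊕ 0xCE = 0x6A.
P[3]: T = 0xC6, S = E(K, T) = 0xCF; 0x23 ⊕ 0xCF = 0xEC.
P[4]: T = 0xC7, S = E(K, T) = 0xD0; 0x4E ⊕ 0xD0 = 0x9E.
Blocks that differ from the original plaintext: P[1].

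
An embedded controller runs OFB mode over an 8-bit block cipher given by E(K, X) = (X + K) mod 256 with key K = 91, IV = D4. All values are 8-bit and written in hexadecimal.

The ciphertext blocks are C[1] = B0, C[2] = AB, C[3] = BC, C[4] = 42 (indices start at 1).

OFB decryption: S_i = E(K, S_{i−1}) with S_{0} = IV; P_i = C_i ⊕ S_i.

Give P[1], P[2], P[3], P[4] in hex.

P[1] = D5, P[2] = 5D, P[3] = 3B, P[4] = 5A

P[1]: S = E(K, D4) = 65; B0 ⊕ 65 = D5.
P[2]: S = E(K, 65) = F6; AB ⊕ F6 = 5D.
P[3]: S = E(K, F6) = 87; BC ⊕ 87 = 3B.
P[4]: S = E(K, 87) = 18; 42 ⊕ 18 = 5A.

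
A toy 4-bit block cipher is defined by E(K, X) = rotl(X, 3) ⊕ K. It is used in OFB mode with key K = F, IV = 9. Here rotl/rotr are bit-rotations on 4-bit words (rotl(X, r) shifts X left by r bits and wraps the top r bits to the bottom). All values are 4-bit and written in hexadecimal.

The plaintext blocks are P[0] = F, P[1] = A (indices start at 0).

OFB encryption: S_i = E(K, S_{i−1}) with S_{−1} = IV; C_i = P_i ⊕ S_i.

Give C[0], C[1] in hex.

C[0]: S = E(K, 9) = 3; F ⊕ 3 = C.
C[1]: S = E(K, 3) = 6; A ⊕ 6 = C.

C[0] = C, C[1] = C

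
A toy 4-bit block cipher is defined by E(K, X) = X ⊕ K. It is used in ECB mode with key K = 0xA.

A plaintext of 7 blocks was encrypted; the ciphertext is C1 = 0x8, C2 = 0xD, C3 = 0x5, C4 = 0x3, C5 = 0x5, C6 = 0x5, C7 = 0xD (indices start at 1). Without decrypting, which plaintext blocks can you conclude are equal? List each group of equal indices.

ECB encrypts each block independently with the same key, so equal ciphertext blocks imply equal plaintext blocks.
C2 = C7 = 0xD, so P2 = P7.
C3 = C5 = C6 = 0x5, so P3 = P5 = P6.

P2 = P7; P3 = P5 = P6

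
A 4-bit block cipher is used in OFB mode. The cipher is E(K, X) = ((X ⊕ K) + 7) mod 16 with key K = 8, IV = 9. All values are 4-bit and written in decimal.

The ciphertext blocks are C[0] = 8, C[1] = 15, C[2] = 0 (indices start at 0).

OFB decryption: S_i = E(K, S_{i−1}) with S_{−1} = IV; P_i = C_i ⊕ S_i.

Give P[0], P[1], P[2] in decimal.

P[0] = 0, P[1] = 8, P[2] = 6

P[0]: S = E(K, 9) = 8; 8 ⊕ 8 = 0.
P[1]: S = E(K, 8) = 7; 15 ⊕ 7 = 8.
P[2]: S = E(K, 7) = 6; 0 ⊕ 6 = 6.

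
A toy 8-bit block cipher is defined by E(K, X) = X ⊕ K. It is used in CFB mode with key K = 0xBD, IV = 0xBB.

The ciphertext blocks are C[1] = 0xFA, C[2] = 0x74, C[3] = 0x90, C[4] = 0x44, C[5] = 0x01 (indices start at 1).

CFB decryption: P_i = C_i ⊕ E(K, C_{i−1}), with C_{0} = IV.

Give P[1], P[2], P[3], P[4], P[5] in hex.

P[1]: E(K, 0xBB) = 0x06; 0xFA ⊕ 0x06 = 0xFC.
P[2]: E(K, 0xFA) = 0x47; 0x74 ⊕ 0x47 = 0x33.
P[3]: E(K, 0x74) = 0xC9; 0x90 ⊕ 0xC9 = 0x59.
P[4]: E(K, 0x90) = 0x2D; 0x44 ⊕ 0x2D = 0x69.
P[5]: E(K, 0x44) = 0xF9; 0x01 ⊕ 0xF9 = 0xF8.

P[1] = 0xFC, P[2] = 0x33, P[3] = 0x59, P[4] = 0x69, P[5] = 0xF8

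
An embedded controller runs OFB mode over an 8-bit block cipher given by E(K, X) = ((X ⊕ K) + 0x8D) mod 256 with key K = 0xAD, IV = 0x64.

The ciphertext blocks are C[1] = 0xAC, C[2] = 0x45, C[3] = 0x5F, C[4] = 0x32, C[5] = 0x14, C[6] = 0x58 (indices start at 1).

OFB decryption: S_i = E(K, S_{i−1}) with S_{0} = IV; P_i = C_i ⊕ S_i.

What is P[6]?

P[1]: S = E(K, 0x64) = 0x56; 0xAC ⊕ 0x56 = 0xFA.
P[2]: S = E(K, 0x56) = 0x88; 0x45 ⊕ 0x88 = 0xCD.
P[3]: S = E(K, 0x88) = 0xB2; 0x5F ⊕ 0xB2 = 0xED.
P[4]: S = E(K, 0xB2) = 0xAC; 0x32 ⊕ 0xAC = 0x9E.
P[5]: S = E(K, 0xAC) = 0x8E; 0x14 ⊕ 0x8E = 0x9A.
P[6]: S = E(K, 0x8E) = 0xB0; 0x58 ⊕ 0xB0 = 0xE8.

P[6] = 0xE8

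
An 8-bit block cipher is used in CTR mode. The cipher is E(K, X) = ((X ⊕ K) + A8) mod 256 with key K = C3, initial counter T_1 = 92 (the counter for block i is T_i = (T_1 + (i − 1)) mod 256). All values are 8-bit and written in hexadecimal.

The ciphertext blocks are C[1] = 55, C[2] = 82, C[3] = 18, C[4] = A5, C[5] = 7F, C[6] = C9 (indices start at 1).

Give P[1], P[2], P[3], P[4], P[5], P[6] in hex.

CTR decryption: S_i = E(K, T_i) where T_i is the counter for block i; P_i = C_i ⊕ S_i.
P[1]: T = 92, S = E(K, T) = F9; 55 ⊕ F9 = AC.
P[2]: T = 93, S = E(K, T) = F8; 82 ⊕ F8 = 7A.
P[3]: T = 94, S = E(K, T) = FF; 18 ⊕ FF = E7.
P[4]: T = 95, S = E(K, T) = FE; A5 ⊕ FE = 5B.
P[5]: T = 96, S = E(K, T) = FD; 7F ⊕ FD = 82.
P[6]: T = 97, S = E(K, T) = FC; C9 ⊕ FC = 35.

P[1] = AC, P[2] = 7A, P[3] = E7, P[4] = 5B, P[5] = 82, P[6] = 35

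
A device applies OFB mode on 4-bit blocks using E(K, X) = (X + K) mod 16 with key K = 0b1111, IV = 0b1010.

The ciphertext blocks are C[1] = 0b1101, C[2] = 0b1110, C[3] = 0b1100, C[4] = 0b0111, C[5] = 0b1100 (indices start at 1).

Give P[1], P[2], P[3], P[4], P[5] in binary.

OFB decryption: S_i = E(K, S_{i−1}) with S_{0} = IV; P_i = C_i ⊕ S_i.
P[1]: S = E(K, 0b1010) = 0b1001; 0b1101 ⊕ 0b1001 = 0b0100.
P[2]: S = E(K, 0b1001) = 0b1000; 0b1110 ⊕ 0b1000 = 0b0110.
P[3]: S = E(K, 0b1000) = 0b0111; 0b1100 ⊕ 0b0111 = 0b1011.
P[4]: S = E(K, 0b0111) = 0b0110; 0b0111 ⊕ 0b0110 = 0b0001.
P[5]: S = E(K, 0b0110) = 0b0101; 0b1100 ⊕ 0b0101 = 0b1001.

P[1] = 0b0100, P[2] = 0b0110, P[3] = 0b1011, P[4] = 0b0001, P[5] = 0b1001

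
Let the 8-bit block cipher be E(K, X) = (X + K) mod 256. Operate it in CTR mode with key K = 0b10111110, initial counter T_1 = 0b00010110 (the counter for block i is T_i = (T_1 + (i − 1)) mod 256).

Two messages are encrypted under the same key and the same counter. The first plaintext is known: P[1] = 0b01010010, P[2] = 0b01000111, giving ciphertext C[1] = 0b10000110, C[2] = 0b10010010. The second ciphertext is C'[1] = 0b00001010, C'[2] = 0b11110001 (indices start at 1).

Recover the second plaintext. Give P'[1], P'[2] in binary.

In CTR with a reused counter, both messages share the same keystream S_i, so C_i ⊕ C'_i = P_i ⊕ P'_i and thus P'_i = P_i ⊕ C_i ⊕ C'_i.
P'[1]: 0b01010010 ⊕ 0b10000110 ⊕ 0b00001010 = 0b11011110.
P'[2]: 0b01000111 ⊕ 0b10010010 ⊕ 0b11110001 = 0b00100100.

P'[1] = 0b11011110, P'[2] = 0b00100100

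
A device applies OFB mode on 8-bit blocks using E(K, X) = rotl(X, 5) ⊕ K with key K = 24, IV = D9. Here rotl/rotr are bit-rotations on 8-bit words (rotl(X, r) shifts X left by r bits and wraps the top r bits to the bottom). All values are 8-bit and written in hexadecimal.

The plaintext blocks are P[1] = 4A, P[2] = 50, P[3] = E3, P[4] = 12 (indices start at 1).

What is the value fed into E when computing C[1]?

D9

OFB encryption: S_i = E(K, S_{i−1}) with S_{0} = IV; C_i = P_i ⊕ S_i.
C[1]: S = E(K, D9) = 1F; 4A ⊕ 1F = 55.
So the input to E for block [1] is D9.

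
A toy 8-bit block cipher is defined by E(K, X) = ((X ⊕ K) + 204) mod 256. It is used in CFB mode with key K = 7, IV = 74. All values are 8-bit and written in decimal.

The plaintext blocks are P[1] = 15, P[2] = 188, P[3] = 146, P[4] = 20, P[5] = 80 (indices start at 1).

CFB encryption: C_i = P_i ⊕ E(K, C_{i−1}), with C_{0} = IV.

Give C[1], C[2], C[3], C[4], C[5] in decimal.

C[1] = 22, C[2] = 97, C[3] = 160, C[4] = 103, C[5] = 124

C[1]: E(K, 74) = 25; 15 ⊕ 25 = 22.
C[2]: E(K, 22) = 221; 188 ⊕ 221 = 97.
C[3]: E(K, 97) = 50; 146 ⊕ 50 = 160.
C[4]: E(K, 160) = 115; 20 ⊕ 115 = 103.
C[5]: E(K, 103) = 44; 80 ⊕ 44 = 124.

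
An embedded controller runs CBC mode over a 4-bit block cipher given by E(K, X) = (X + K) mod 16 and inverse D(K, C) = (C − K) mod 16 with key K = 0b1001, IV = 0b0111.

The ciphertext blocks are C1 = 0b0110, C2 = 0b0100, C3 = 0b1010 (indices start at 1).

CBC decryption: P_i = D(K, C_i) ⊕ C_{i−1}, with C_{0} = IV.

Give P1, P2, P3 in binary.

P1: D(K, 0b0110) = 0b1101; 0b1101 ⊕ 0b0111 = 0b1010.
P2: D(K, 0b0100) = 0b1011; 0b1011 ⊕ 0b0110 = 0b1101.
P3: D(K, 0b1010) = 0b0001; 0b0001 ⊕ 0b0100 = 0b0101.

P1 = 0b1010, P2 = 0b1101, P3 = 0b0101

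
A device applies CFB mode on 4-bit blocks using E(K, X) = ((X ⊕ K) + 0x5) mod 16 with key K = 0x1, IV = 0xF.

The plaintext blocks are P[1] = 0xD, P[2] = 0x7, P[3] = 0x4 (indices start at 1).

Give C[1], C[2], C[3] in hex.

C[1] = 0xE, C[2] = 0x3, C[3] = 0x3

CFB encryption: C_i = P_i ⊕ E(K, C_{i−1}), with C_{0} = IV.
C[1]: E(K, 0xF) = 0x3; 0xD ⊕ 0x3 = 0xE.
C[2]: E(K, 0xE) = 0x4; 0x7 ⊕ 0x4 = 0x3.
C[3]: E(K, 0x3) = 0x7; 0x4 ⊕ 0x7 = 0x3.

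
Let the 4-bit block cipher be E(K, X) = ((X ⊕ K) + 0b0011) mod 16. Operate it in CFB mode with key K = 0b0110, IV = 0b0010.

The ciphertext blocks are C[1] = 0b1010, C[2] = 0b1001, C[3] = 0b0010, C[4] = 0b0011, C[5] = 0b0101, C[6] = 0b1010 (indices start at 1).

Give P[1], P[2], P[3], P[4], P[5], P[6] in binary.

CFB decryption: P_i = C_i ⊕ E(K, C_{i−1}), with C_{0} = IV.
P[1]: E(K, 0b0010) = 0b0111; 0b1010 ⊕ 0b0111 = 0b1101.
P[2]: E(K, 0b1010) = 0b1111; 0b1001 ⊕ 0b1111 = 0b0110.
P[3]: E(K, 0b1001) = 0b0010; 0b0010 ⊕ 0b0010 = 0b0000.
P[4]: E(K, 0b0010) = 0b0111; 0b0011 ⊕ 0b0111 = 0b0100.
P[5]: E(K, 0b0011) = 0b1000; 0b0101 ⊕ 0b1000 = 0b1101.
P[6]: E(K, 0b0101) = 0b0110; 0b1010 ⊕ 0b0110 = 0b1100.

P[1] = 0b1101, P[2] = 0b0110, P[3] = 0b0000, P[4] = 0b0100, P[5] = 0b1101, P[6] = 0b1100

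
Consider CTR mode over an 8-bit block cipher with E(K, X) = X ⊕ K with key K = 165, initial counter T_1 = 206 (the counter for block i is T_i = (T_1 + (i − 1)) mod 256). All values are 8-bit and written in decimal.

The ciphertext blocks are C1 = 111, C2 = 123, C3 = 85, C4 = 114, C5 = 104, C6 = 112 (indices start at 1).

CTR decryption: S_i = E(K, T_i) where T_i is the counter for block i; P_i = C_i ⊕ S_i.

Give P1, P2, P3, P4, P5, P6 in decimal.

P1: T = 206, S = E(K, T) = 107; 111 ⊕ 107 = 4.
P2: T = 207, S = E(K, T) = 106; 123 ⊕ 106 = 17.
P3: T = 208, S = E(K, T) = 117; 85 ⊕ 117 = 32.
P4: T = 209, S = E(K, T) = 116; 114 ⊕ 116 = 6.
P5: T = 210, S = E(K, T) = 119; 104 ⊕ 119 = 31.
P6: T = 211, S = E(K, T) = 118; 112 ⊕ 118 = 6.

P1 = 4, P2 = 17, P3 = 32, P4 = 6, P5 = 31, P6 = 6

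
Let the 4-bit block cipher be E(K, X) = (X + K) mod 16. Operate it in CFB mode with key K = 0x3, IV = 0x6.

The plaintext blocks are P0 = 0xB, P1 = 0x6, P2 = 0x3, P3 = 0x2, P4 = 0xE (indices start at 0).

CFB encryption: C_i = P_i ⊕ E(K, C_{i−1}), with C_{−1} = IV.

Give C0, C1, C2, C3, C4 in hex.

C0 = 0x2, C1 = 0x3, C2 = 0x5, C3 = 0xA, C4 = 0x3

C0: E(K, 0x6) = 0x9; 0xB ⊕ 0x9 = 0x2.
C1: E(K, 0x2) = 0x5; 0x6 ⊕ 0x5 = 0x3.
C2: E(K, 0x3) = 0x6; 0x3 ⊕ 0x6 = 0x5.
C3: E(K, 0x5) = 0x8; 0x2 ⊕ 0x8 = 0xA.
C4: E(K, 0xA) = 0xD; 0xE ⊕ 0xD = 0x3.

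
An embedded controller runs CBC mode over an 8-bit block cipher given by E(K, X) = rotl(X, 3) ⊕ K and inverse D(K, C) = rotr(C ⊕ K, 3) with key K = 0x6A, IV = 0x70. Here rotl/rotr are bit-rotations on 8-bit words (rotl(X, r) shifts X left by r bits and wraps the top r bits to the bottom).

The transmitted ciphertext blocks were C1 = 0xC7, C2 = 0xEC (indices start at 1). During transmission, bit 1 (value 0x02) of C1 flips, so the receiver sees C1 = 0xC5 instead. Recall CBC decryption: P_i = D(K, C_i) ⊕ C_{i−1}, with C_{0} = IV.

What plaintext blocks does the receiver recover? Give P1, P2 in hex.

Only C1 changed, to 0xC5. In CBC, a change in C_i garbles P_i and flips the same bit in P_{i+1}. Decrypting the received ciphertext:
P1: D(K, 0xC5) = 0xF5; 0xF5 ⊕ 0x70 = 0x85.
P2: D(K, 0xEC) = 0xD0; 0xD0 ⊕ 0xC5 = 0x15.
Blocks that differ from the original plaintext: P1, P2.

P1 = 0x85, P2 = 0x15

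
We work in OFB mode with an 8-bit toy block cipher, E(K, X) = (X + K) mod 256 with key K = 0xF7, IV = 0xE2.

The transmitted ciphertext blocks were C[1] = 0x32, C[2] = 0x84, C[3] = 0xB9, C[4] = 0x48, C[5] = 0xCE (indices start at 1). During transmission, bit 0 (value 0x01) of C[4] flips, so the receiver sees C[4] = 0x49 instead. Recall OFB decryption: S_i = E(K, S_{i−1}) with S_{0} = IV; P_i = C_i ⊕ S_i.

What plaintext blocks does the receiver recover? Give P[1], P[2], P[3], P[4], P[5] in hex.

Only C[4] changed, to 0x49. In OFB, a change in C_i flips the same bit in P_i only; the keystream is unaffected. Decrypting the received ciphertext:
P[1]: S = E(K, 0xE2) = 0xD9; 0x32 ⊕ 0xD9 = 0xEB.
P[2]: S = E(K, 0xD9) = 0xD0; 0x84 ⊕ 0xD0 = 0x54.
P[3]: S = E(K, 0xD0) = 0xC7; 0xB9 ⊕ 0xC7 = 0x7E.
P[4]: S = E(K, 0xC7) = 0xBE; 0x49 ⊕ 0xBE = 0xF7.
P[5]: S = E(K, 0xBE) = 0xB5; 0xCE ⊕ 0xB5 = 0x7B.
Blocks that differ from the original plaintext: P[4].

P[1] = 0xEB, P[2] = 0x54, P[3] = 0x7E, P[4] = 0xF7, P[5] = 0x7B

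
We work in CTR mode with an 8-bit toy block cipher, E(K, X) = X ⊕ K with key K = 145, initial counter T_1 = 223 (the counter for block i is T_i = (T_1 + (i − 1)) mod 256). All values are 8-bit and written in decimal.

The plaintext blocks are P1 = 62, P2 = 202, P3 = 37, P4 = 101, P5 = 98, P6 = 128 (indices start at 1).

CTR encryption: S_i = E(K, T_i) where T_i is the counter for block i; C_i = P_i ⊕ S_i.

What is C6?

C6 = 245

C1: T = 223, S = E(K, T) = 78; 62 ⊕ 78 = 112.
C2: T = 224, S = E(K, T) = 113; 202 ⊕ 113 = 187.
C3: T = 225, S = E(K, T) = 112; 37 ⊕ 112 = 85.
C4: T = 226, S = E(K, T) = 115; 101 ⊕ 115 = 22.
C5: T = 227, S = E(K, T) = 114; 98 ⊕ 114 = 16.
C6: T = 228, S = E(K, T) = 117; 128 ⊕ 117 = 245.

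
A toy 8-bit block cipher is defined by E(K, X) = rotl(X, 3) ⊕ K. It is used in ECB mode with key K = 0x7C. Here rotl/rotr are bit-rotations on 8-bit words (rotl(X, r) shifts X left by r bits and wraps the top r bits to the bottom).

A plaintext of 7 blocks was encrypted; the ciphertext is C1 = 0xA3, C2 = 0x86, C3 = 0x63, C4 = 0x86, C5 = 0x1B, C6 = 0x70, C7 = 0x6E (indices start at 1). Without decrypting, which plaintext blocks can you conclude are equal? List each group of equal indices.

ECB encrypts each block independently with the same key, so equal ciphertext blocks imply equal plaintext blocks.
C2 = C4 = 0x86, so P2 = P4.

P2 = P4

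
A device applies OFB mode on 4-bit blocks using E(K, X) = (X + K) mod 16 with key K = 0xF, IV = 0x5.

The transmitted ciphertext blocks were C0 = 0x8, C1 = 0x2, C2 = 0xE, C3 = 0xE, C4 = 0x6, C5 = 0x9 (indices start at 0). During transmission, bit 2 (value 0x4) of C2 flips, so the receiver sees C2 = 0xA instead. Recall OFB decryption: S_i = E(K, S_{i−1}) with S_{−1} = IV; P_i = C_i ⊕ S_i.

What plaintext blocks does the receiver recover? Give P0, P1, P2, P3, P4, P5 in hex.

Only C2 changed, to 0xA. In OFB, a change in C_i flips the same bit in P_i only; the keystream is unaffected. Decrypting the received ciphertext:
P0: S = E(K, 0x5) = 0x4; 0x8 ⊕ 0x4 = 0xC.
P1: S = E(K, 0x4) = 0x3; 0x2 ⊕ 0x3 = 0x1.
P2: S = E(K, 0x3) = 0x2; 0xA ⊕ 0x2 = 0x8.
P3: S = E(K, 0x2) = 0x1; 0xE ⊕ 0x1 = 0xF.
P4: S = E(K, 0x1) = 0x0; 0x6 ⊕ 0x0 = 0x6.
P5: S = E(K, 0x0) = 0xF; 0x9 ⊕ 0xF = 0x6.
Blocks that differ from the original plaintext: P2.

P0 = 0xC, P1 = 0x1, P2 = 0x8, P3 = 0xF, P4 = 0x6, P5 = 0x6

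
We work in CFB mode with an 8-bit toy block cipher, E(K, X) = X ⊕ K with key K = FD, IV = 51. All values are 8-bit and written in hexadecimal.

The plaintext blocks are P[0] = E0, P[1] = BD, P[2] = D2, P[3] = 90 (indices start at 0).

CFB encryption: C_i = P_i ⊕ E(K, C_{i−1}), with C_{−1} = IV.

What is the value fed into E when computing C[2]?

0C

C[0]: E(K, 51) = AC; E0 ⊕ AC = 4C.
C[1]: E(K, 4C) = B1; BD ⊕ B1 = 0C.
C[2]: E(K, 0C) = F1; D2 ⊕ F1 = 23.
So the input to E for block [2] is 0C.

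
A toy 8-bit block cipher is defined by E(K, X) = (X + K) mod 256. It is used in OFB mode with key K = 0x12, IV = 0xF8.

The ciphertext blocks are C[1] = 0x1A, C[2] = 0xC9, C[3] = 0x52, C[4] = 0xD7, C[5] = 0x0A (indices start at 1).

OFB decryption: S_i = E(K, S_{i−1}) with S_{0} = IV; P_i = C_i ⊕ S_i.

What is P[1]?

P[1]: S = E(K, 0xF8) = 0x0A; 0x1A ⊕ 0x0A = 0x10.

P[1] = 0x10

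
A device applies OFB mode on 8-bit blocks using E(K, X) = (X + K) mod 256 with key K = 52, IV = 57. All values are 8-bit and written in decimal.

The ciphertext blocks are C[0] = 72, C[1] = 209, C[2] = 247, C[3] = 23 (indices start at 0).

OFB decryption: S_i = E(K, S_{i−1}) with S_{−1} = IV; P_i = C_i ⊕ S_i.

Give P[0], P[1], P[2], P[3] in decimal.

P[0] = 37, P[1] = 112, P[2] = 34, P[3] = 30

P[0]: S = E(K, 57) = 109; 72 ⊕ 109 = 37.
P[1]: S = E(K, 109) = 161; 209 ⊕ 161 = 112.
P[2]: S = E(K, 161) = 213; 247 ⊕ 213 = 34.
P[3]: S = E(K, 213) = 9; 23 ⊕ 9 = 30.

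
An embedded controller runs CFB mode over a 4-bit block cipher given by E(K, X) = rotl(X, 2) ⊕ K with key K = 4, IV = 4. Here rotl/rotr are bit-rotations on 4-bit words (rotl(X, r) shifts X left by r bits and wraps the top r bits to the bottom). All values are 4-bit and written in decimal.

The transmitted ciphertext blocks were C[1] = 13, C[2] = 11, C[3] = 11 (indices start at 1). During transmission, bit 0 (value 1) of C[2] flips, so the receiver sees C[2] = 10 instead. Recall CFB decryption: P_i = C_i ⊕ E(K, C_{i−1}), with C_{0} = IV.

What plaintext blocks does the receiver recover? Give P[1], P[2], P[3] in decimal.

Only C[2] changed, to 10. In CFB, a change in C_i flips the same bit in P_i and garbles P_{i+1}. Decrypting the received ciphertext:
P[1]: E(K, 4) = 5; 13 ⊕ 5 = 8.
P[2]: E(K, 13) = 3; 10 ⊕ 3 = 9.
P[3]: E(K, 10) = 14; 11 ⊕ 14 = 5.
Blocks that differ from the original plaintext: P[2], P[3].

P[1] = 8, P[2] = 9, P[3] = 5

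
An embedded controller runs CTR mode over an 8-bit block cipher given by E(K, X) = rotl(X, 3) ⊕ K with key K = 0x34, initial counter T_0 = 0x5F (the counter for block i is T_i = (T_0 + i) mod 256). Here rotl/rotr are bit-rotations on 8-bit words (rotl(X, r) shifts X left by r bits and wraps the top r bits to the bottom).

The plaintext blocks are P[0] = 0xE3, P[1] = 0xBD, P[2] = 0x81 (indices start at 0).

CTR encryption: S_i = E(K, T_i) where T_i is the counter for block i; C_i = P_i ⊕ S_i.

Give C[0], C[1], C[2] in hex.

C[0]: T = 0x5F, S = E(K, T) = 0xCE; 0xE3 ⊕ 0xCE = 0x2D.
C[1]: T = 0x60, S = E(K, T) = 0x37; 0xBD ⊕ 0x37 = 0x8A.
C[2]: T = 0x61, S = E(K, T) = 0x3F; 0x81 ⊕ 0x3F = 0xBE.

C[0] = 0x2D, C[1] = 0x8A, C[2] = 0xBE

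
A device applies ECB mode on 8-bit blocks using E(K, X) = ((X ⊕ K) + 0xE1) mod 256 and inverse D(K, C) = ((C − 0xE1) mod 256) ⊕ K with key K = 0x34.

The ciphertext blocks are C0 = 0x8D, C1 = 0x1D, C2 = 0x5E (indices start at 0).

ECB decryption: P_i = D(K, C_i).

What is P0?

P0: D(K, 0x8D) = 0x98.

P0 = 0x98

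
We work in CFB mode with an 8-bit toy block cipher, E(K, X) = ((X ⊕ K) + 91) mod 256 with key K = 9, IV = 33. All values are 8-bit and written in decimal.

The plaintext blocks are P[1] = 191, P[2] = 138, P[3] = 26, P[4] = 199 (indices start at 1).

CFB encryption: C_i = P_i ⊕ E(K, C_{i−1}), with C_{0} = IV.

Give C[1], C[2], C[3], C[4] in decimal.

C[1] = 60, C[2] = 26, C[3] = 116, C[4] = 31

C[1]: E(K, 33) = 131; 191 ⊕ 131 = 60.
C[2]: E(K, 60) = 144; 138 ⊕ 144 = 26.
C[3]: E(K, 26) = 110; 26 ⊕ 110 = 116.
C[4]: E(K, 116) = 216; 199 ⊕ 216 = 31.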